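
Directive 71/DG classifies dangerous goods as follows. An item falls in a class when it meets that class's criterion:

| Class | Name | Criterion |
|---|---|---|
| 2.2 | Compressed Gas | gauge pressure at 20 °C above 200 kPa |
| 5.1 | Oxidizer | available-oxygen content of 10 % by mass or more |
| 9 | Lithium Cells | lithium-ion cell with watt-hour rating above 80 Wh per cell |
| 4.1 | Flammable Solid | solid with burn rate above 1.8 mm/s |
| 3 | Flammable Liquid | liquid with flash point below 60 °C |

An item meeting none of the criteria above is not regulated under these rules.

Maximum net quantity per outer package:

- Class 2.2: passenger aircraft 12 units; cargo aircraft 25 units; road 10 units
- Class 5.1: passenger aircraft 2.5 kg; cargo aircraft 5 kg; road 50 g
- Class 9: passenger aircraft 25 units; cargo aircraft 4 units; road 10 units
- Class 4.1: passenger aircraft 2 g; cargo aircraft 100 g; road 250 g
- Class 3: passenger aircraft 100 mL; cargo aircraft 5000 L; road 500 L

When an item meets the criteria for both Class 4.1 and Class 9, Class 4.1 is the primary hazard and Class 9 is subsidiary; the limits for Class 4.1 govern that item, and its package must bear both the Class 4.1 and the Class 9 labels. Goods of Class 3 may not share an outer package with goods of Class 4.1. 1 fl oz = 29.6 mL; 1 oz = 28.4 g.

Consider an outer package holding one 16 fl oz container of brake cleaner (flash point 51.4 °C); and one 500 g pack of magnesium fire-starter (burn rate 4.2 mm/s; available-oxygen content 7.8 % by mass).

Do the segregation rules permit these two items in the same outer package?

No

With flash point 51.4 °C (< 60 °C), the brake cleaner falls in Class 3.
Burn rate 4.2 mm/s meets the Class 4.1 criterion (Flammable Solid), so the magnesium fire-starter is Class 4.1.
Class 3 and Class 4.1 may not share an outer package.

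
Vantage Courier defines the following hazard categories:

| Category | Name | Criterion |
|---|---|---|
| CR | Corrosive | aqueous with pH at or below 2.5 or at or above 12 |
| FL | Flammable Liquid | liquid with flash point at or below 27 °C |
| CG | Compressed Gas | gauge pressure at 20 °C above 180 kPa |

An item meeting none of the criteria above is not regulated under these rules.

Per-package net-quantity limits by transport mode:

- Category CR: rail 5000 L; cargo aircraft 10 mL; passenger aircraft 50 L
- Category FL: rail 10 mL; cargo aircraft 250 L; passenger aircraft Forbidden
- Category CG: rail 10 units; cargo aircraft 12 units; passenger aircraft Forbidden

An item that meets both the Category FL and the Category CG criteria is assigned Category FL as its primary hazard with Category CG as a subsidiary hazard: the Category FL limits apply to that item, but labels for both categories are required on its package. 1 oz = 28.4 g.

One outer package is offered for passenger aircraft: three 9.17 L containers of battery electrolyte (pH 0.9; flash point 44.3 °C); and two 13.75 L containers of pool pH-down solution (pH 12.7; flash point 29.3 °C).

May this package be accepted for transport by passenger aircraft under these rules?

No

With pH 0.9 (≤ 2.5), the battery electrolyte falls in Category CR.
With pH 12.7 (≥ 12), the pool pH-down solution falls in Category CR.
Total Category CR: (three 9.17 L containers = 27.51 L) + (two 13.75 L containers = 27.5 L) = 55.01 L.
55.01 L exceeds the passenger aircraft limit of 50 L for Category CR.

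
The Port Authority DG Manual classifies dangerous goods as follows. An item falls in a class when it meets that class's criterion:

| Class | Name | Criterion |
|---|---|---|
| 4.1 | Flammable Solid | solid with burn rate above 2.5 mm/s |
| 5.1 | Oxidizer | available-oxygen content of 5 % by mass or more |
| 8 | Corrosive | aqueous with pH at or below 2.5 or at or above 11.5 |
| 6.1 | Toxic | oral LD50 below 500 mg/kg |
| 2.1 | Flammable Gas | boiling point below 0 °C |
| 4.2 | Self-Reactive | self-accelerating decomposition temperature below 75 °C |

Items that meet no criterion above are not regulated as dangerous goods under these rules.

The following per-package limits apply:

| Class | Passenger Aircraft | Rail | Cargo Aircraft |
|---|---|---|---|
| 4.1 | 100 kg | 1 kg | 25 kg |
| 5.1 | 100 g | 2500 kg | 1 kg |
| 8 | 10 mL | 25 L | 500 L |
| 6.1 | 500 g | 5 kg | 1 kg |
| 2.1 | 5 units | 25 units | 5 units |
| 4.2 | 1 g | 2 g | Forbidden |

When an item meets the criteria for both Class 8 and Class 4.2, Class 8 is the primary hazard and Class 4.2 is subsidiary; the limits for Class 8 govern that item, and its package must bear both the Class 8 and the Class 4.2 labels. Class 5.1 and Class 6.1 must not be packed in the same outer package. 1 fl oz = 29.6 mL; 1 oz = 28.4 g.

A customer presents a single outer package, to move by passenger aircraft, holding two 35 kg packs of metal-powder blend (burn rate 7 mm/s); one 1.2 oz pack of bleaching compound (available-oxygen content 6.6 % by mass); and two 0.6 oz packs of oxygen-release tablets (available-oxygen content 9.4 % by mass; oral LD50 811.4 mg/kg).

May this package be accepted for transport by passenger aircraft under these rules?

Metal-powder blend: burn rate 7 mm/s > 2.5 mm/s → Class 4.1 (Flammable Solid).
Available-oxygen content 6.6 % by mass meets the Class 5.1 criterion (Oxidizer), so the bleaching compound is Class 5.1.
With available-oxygen content 9.4 % by mass (≥ 5 % by mass), the oxygen-release tablets fall in Class 5.1.
Class 5.1 net quantity: (one 1.2 oz pack = 34.08 g) + (two 0.6 oz packs = 34.08 g) = 68.16 g.
68.16 g ≤ 100 g (passenger aircraft limit, Class 5.1) — within limit.
Class 4.1 quantity: two 35 kg packs = 70 kg.
70 kg is within the passenger aircraft limit of 100 kg for Class 4.1.
The segregation rule (Class 5.1 with Class 6.1) does not apply to Class 5.1 with Class 4.1.
Every hazard class is within its passenger aircraft limit and no segregation rule is violated.

Yes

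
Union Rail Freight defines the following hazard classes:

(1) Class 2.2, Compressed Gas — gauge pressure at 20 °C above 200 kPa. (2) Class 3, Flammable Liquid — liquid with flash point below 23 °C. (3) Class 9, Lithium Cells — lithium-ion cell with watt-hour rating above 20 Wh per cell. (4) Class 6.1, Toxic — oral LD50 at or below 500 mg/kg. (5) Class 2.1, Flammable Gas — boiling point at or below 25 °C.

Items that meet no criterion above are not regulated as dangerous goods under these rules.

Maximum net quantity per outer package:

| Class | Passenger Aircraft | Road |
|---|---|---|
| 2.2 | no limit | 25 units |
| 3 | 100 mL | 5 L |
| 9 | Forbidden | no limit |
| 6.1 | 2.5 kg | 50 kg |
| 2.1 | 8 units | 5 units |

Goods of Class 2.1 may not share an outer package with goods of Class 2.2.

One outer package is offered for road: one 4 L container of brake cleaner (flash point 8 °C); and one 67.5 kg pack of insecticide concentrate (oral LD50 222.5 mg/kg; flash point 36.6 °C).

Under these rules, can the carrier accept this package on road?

No

With flash point 8 °C (< 23 °C), the brake cleaner falls in Class 3.
Insecticide concentrate: oral LD50 222.5 mg/kg ≤ 500 mg/kg → Class 6.1 (Toxic).
Class 6.1 quantity: 67.5 kg.
That exceeds the Class 6.1 road limit of 50 kg.
Class 3 quantity: 4 L.
4 L is within the road limit of 5 L for Class 3.
The segregation rule (Class 2.1 with Class 2.2) does not apply to Class 6.1 with Class 3.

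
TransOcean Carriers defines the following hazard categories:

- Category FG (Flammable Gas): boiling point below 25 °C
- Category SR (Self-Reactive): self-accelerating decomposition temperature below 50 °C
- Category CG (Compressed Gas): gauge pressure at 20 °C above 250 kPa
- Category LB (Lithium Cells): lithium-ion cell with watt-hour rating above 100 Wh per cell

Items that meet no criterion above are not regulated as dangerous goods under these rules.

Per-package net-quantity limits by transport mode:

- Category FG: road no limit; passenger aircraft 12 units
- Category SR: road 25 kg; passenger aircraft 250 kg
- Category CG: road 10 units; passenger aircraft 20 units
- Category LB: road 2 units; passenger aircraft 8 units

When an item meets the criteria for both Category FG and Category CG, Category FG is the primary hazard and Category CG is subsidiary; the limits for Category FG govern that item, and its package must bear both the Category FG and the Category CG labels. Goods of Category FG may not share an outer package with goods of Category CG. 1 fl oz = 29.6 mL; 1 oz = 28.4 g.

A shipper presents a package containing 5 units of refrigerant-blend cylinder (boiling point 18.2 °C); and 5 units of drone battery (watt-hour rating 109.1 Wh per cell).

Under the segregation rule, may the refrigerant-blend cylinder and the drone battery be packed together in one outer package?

Yes

Refrigerant-blend cylinder: boiling point 18.2 °C < 25 °C → Category FG (Flammable Gas).
Drone battery: watt-hour rating 109.1 Wh per cell > 100 Wh per cell → Category LB (Lithium Cells).
No segregation rule bars Category FG with Category LB.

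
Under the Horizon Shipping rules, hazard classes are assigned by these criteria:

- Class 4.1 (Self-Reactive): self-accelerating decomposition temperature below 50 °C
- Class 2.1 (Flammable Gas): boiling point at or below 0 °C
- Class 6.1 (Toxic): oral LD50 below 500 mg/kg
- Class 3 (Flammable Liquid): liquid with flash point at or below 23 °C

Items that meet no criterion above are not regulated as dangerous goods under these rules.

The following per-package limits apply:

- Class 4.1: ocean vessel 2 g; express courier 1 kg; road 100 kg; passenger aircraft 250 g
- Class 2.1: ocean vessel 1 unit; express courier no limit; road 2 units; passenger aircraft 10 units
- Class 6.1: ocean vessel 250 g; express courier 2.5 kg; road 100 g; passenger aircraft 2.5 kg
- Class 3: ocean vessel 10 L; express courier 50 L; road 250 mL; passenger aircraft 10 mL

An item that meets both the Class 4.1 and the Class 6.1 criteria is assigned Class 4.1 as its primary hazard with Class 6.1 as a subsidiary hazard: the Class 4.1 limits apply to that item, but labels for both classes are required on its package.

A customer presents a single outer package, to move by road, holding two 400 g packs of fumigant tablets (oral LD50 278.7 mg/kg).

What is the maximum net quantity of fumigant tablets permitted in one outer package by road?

The fumigant tablets have oral LD50 278.7 mg/kg, which is < 500 mg/kg, so they are Class 6.1 (Toxic).
The road limit for Class 6.1 is 100 g.

100 g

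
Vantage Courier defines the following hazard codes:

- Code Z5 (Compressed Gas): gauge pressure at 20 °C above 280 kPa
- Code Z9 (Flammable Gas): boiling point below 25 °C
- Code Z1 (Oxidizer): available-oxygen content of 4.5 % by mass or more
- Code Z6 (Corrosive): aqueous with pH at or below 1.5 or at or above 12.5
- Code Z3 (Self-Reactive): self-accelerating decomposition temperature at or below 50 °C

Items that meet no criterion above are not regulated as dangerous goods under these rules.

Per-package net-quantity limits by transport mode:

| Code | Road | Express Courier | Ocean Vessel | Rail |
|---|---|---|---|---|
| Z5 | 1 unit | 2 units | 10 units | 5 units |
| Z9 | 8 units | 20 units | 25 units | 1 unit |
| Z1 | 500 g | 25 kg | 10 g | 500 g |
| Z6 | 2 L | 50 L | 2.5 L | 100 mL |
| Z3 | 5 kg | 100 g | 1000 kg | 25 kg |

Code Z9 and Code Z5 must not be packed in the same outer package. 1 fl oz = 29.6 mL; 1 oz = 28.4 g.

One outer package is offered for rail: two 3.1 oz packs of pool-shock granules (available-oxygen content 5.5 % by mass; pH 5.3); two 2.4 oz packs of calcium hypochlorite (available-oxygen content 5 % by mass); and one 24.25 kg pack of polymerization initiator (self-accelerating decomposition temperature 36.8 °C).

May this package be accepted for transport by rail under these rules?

Available-oxygen content 5.5 % by mass meets the Code Z1 criterion (Oxidizer), so the pool-shock granules are Code Z1.
The calcium hypochlorite has available-oxygen content 5 % by mass, which is ≥ 4.5 % by mass, so it is Code Z1 (Oxidizer).
Self-accelerating decomposition temperature 36.8 °C meets the Code Z3 criterion (Self-Reactive), so the polymerization initiator is Code Z3.
Total Code Z1: (two 3.1 oz packs = 176.08 g) + (two 2.4 oz packs = 136.32 g) = 312.4 g.
312.4 g ≤ 500 g (rail limit, Code Z1) — within limit.
Code Z3 quantity: 24.25 kg.
24.25 kg ≤ 25 kg (rail limit, Code Z3) — within limit.
The segregation rule (Code Z9 with Code Z5) does not apply to Code Z1 with Code Z3.
Every hazard code is within its rail limit and no segregation rule is violated.

Yes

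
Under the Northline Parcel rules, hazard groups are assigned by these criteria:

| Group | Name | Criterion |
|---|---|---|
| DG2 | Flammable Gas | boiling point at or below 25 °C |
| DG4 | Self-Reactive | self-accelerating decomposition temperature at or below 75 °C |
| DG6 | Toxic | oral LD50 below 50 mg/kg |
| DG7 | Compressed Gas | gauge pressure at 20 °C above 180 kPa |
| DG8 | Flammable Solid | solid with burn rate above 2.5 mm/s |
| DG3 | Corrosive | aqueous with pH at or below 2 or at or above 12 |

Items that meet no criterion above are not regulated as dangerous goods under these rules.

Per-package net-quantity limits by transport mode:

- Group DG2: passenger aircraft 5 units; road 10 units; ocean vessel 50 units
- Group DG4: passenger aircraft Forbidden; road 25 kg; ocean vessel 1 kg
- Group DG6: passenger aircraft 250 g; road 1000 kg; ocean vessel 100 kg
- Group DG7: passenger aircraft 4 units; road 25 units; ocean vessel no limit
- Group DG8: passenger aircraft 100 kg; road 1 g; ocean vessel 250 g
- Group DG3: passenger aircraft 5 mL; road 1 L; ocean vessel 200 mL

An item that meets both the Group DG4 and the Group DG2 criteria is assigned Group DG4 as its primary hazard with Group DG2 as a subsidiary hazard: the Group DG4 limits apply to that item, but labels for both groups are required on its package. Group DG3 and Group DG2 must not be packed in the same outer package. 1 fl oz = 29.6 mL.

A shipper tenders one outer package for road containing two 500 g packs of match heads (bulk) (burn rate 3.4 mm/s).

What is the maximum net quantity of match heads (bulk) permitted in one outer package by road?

1 g

Match heads (bulk): burn rate 3.4 mm/s > 2.5 mm/s → Group DG8 (Flammable Solid).
The road limit for Group DG8 is 1 g.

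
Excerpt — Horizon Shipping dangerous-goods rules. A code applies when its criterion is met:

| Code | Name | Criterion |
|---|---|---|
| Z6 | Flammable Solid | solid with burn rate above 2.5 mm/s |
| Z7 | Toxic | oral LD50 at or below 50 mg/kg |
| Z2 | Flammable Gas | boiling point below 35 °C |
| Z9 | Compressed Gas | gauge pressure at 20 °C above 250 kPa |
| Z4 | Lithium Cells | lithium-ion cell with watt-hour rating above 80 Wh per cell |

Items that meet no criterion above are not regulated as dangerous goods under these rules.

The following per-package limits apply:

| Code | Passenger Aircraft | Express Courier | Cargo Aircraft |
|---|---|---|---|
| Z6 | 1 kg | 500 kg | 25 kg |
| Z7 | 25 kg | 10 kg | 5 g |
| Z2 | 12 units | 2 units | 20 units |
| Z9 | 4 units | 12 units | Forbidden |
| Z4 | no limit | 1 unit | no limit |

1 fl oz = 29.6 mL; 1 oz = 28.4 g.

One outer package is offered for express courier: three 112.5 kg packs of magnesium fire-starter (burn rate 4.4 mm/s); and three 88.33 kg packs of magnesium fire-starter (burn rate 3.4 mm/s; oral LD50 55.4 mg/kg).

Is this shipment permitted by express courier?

No

Magnesium fire-starter: burn rate 4.4 mm/s > 2.5 mm/s → Code Z6 (Flammable Solid).
Burn rate 3.4 mm/s meets the Code Z6 criterion (Flammable Solid), so the magnesium fire-starter is Code Z6.
Total Code Z6: (three 112.5 kg packs = 337.5 kg) + (three 88.33 kg packs = 264.99 kg) = 602.49 kg.
602.49 kg exceeds the express courier limit of 500 kg for Code Z6.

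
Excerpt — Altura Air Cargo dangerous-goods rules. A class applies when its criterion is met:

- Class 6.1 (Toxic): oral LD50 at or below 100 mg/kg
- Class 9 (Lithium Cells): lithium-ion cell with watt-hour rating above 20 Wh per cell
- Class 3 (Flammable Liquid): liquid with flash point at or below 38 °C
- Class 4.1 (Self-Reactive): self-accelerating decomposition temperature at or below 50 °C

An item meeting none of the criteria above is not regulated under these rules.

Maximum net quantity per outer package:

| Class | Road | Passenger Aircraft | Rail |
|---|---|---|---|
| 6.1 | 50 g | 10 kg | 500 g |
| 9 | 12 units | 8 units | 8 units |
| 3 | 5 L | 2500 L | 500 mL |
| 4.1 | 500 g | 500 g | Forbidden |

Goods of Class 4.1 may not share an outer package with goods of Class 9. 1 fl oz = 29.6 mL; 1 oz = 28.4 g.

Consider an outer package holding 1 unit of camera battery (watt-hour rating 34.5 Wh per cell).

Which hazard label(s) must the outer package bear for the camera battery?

Class 9

The camera battery has watt-hour rating 34.5 Wh per cell, which is > 20 Wh per cell, so it is Class 9 (Lithium Cells).
Only the Class 9 label is required.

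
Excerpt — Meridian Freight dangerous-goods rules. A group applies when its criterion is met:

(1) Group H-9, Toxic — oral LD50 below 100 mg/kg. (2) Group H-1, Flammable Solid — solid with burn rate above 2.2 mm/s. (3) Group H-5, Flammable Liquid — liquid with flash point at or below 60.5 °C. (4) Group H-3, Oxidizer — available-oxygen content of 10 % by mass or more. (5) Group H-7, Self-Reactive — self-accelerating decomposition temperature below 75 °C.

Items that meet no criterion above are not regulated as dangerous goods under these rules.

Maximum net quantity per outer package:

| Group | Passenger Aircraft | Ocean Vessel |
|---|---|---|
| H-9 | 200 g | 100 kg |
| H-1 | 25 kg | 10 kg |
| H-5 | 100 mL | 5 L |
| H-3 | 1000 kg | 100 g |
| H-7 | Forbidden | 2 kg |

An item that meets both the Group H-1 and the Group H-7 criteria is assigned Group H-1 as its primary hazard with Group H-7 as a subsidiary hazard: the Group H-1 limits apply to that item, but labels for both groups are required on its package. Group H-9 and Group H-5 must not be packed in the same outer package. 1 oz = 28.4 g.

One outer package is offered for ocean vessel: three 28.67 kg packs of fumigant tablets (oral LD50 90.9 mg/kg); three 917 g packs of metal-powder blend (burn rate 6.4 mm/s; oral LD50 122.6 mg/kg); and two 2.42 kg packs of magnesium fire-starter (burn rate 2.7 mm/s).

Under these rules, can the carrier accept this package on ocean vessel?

Yes

With oral LD50 90.9 mg/kg (< 100 mg/kg), the fumigant tablets fall in Group H-9.
Burn rate 6.4 mm/s meets the Group H-1 criterion (Flammable Solid), so the metal-powder blend is Group H-1.
With burn rate 2.7 mm/s (> 2.2 mm/s), the magnesium fire-starter falls in Group H-1.
Group H-9 quantity: three 28.67 kg packs = 86.01 kg.
That is within the Group H-9 ocean vessel limit of 100 kg.
Group H-1 net quantity: (three 917 g packs = 2.751 kg) + (two 2.42 kg packs = 4.84 kg) = 7.591 kg.
That is within the Group H-1 ocean vessel limit of 10 kg.
The segregation rule (Group H-9 with Group H-5) does not apply to Group H-9 with Group H-1.
Every hazard group is within its ocean vessel limit and no segregation rule is violated.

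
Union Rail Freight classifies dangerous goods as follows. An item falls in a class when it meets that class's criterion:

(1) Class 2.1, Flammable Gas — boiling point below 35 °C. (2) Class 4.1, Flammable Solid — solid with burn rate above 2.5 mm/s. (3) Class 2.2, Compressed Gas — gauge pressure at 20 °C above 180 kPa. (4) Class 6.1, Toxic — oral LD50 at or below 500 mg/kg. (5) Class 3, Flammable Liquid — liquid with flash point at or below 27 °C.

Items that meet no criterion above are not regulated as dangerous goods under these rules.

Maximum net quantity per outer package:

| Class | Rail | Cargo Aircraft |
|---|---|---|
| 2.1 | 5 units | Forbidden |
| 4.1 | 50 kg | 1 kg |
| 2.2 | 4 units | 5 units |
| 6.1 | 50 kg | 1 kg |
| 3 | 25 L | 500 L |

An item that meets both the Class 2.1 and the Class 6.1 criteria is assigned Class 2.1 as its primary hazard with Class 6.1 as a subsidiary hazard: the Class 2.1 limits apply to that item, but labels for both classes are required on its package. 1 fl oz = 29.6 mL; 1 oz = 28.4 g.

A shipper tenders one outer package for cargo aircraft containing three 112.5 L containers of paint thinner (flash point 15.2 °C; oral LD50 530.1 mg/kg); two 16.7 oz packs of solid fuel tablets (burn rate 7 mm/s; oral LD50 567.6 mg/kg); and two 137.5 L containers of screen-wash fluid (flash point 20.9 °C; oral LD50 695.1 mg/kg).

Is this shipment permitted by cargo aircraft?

No

Paint thinner: flash point 15.2 °C ≤ 27 °C → Class 3 (Flammable Liquid).
With burn rate 7 mm/s (> 2.5 mm/s), the solid fuel tablets fall in Class 4.1.
With flash point 20.9 °C (≤ 27 °C), the screen-wash fluid falls in Class 3.
Class 3 net quantity: (three 112.5 L containers = 337.5 L) + (two 137.5 L containers = 275 L) = 612.5 L.
612.5 L exceeds the cargo aircraft limit of 500 L for Class 3.
Class 4.1 quantity: two 16.7 oz packs = 948.56 g.
948.56 g is within the cargo aircraft limit of 1 kg for Class 4.1.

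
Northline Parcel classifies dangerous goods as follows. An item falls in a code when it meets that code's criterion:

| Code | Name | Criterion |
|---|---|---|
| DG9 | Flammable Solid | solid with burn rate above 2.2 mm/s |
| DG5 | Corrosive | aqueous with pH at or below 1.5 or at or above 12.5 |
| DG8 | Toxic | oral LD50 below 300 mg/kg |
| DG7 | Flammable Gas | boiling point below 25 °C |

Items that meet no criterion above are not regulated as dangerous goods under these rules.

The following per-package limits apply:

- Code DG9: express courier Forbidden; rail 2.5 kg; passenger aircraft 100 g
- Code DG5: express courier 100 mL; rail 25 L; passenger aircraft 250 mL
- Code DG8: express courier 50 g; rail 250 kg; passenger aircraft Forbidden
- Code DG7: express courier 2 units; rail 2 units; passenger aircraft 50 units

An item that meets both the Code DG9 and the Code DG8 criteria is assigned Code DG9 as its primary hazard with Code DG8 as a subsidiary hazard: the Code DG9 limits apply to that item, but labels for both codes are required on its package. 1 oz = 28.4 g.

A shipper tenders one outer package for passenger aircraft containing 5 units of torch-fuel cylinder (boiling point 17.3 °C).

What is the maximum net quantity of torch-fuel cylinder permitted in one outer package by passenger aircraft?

50 units

With boiling point 17.3 °C (< 25 °C), the torch-fuel cylinder falls in Code DG7.
The passenger aircraft limit for Code DG7 is 50 units.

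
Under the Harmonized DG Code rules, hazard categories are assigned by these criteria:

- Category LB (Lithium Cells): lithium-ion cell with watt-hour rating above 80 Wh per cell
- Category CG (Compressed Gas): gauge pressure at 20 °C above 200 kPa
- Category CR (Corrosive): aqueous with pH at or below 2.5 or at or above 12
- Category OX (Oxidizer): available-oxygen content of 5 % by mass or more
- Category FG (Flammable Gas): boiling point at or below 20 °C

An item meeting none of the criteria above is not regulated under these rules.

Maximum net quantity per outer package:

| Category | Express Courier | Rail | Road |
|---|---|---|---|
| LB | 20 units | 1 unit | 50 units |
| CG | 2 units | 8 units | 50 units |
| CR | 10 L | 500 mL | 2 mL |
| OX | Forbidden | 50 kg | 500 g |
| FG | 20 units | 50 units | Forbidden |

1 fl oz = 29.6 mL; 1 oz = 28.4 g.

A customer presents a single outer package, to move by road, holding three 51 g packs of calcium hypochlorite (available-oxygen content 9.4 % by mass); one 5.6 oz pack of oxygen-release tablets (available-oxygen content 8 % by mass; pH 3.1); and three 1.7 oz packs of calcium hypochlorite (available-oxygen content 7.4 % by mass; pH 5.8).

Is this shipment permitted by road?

Yes

Available-oxygen content 9.4 % by mass meets the Category OX criterion (Oxidizer), so the calcium hypochlorite is Category OX.
The oxygen-release tablets have available-oxygen content 8 % by mass, which is ≥ 5 % by mass, so they are Category OX (Oxidizer).
Calcium hypochlorite: available-oxygen content 7.4 % by mass ≥ 5 % by mass → Category OX (Oxidizer).
Category OX net quantity: (three 51 g packs = 153 g) + (one 5.6 oz pack = 159.04 g) + (three 1.7 oz packs = 144.84 g) = 456.88 g.
456.88 g ≤ 500 g (road limit, Category OX) — within limit.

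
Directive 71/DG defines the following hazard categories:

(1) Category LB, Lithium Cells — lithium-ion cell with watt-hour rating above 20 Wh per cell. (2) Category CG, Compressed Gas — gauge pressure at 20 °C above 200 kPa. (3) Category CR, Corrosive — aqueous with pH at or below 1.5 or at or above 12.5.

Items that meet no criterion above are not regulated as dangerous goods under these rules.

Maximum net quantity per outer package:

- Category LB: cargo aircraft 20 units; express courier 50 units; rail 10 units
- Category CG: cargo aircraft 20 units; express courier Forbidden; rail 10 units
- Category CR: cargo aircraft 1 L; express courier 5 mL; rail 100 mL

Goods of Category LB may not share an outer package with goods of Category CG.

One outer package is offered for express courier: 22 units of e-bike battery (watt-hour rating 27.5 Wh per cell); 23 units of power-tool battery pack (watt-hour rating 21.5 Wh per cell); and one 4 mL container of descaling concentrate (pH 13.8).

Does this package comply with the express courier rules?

Watt-hour rating 27.5 Wh per cell meets the Category LB criterion (Lithium Cells), so the e-bike battery is Category LB.
The power-tool battery pack has watt-hour rating 21.5 Wh per cell, which is > 20 Wh per cell, so it is Category LB (Lithium Cells).
The descaling concentrate has pH 13.8, which is ≥ 12.5, so it is Category CR (Corrosive).
Total Category LB: 22 units + 23 units = 45 units.
That is within the Category LB express courier limit of 50 units.
Category CR quantity: 4 mL.
4 mL ≤ 5 mL (express courier limit, Category CR) — within limit.
The segregation rule (Category LB with Category CG) does not apply to Category LB with Category CR.
Every hazard category is within its express courier limit and no segregation rule is violated.

Yes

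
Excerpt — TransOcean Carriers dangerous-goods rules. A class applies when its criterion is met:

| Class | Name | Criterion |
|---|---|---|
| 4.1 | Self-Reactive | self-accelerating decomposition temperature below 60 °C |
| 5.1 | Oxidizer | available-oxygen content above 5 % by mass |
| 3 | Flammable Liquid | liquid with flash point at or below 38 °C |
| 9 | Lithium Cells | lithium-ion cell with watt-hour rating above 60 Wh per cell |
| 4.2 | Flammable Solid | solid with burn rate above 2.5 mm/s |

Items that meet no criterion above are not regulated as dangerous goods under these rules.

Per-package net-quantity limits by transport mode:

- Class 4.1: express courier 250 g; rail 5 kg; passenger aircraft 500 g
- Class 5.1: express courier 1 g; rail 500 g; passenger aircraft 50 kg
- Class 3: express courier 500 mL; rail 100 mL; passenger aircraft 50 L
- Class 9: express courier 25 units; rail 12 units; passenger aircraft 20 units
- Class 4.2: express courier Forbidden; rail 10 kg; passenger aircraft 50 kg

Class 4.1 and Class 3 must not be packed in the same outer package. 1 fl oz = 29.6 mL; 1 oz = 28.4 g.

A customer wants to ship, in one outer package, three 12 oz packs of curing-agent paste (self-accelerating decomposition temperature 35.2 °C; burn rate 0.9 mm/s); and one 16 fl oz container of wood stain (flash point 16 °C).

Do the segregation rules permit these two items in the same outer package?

With self-accelerating decomposition temperature 35.2 °C (< 60 °C), the curing-agent paste falls in Class 4.1.
Wood stain: flash point 16 °C ≤ 38 °C → Class 3 (Flammable Liquid).
Class 4.1 and Class 3 may not share an outer package.

No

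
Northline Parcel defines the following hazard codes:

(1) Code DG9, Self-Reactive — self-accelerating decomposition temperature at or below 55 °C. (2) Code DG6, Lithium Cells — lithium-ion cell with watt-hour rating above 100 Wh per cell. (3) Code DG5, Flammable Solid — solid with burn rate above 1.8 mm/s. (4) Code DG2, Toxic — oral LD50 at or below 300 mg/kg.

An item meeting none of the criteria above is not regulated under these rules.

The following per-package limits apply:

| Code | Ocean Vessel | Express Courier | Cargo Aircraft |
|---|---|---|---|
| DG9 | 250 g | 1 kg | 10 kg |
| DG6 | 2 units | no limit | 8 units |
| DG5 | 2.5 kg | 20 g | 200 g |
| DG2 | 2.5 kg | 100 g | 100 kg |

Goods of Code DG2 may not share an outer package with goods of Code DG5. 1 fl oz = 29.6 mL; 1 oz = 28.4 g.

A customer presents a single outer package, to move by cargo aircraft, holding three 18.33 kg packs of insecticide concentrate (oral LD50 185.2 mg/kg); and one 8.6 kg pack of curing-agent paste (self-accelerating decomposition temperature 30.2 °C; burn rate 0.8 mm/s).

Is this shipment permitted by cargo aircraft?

The insecticide concentrate has oral LD50 185.2 mg/kg, which is ≤ 300 mg/kg, so it is Code DG2 (Toxic).
The curing-agent paste has self-accelerating decomposition temperature 30.2 °C, which is ≤ 55 °C, so it is Code DG9 (Self-Reactive).
Code DG2 quantity: three 18.33 kg packs = 54.99 kg.
54.99 kg is within the cargo aircraft limit of 100 kg for Code DG2.
Code DG9 quantity: 8.6 kg.
8.6 kg ≤ 10 kg (cargo aircraft limit, Code DG9) — within limit.
The segregation rule (Code DG2 with Code DG5) does not apply to Code DG2 with Code DG9.
Every hazard code is within its cargo aircraft limit and no segregation rule is violated.

Yes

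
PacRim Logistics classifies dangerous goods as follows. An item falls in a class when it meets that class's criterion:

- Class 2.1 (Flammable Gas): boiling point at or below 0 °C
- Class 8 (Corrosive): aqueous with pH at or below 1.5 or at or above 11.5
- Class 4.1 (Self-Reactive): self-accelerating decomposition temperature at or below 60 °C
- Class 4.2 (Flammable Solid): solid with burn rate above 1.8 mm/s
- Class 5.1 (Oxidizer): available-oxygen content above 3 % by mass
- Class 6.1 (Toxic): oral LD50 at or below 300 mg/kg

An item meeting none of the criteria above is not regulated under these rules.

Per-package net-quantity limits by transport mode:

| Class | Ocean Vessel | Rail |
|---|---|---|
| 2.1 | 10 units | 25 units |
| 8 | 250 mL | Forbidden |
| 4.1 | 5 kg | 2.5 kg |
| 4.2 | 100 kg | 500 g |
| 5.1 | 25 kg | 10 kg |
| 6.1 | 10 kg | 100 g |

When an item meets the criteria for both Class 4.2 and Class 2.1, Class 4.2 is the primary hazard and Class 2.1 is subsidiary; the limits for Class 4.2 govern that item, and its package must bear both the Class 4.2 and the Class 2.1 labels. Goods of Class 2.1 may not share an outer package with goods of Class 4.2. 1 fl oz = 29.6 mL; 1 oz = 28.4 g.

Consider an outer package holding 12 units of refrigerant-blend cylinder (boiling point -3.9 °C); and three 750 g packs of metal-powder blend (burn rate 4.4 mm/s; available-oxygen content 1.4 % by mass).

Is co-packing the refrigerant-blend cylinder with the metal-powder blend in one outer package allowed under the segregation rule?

No

The refrigerant-blend cylinder has boiling point -3.9 °C, which is ≤ 0 °C, so it is Class 2.1 (Flammable Gas).
Burn rate 4.4 mm/s meets the Class 4.2 criterion (Flammable Solid), so the metal-powder blend is Class 4.2.
Class 2.1 and Class 4.2 may not share an outer package.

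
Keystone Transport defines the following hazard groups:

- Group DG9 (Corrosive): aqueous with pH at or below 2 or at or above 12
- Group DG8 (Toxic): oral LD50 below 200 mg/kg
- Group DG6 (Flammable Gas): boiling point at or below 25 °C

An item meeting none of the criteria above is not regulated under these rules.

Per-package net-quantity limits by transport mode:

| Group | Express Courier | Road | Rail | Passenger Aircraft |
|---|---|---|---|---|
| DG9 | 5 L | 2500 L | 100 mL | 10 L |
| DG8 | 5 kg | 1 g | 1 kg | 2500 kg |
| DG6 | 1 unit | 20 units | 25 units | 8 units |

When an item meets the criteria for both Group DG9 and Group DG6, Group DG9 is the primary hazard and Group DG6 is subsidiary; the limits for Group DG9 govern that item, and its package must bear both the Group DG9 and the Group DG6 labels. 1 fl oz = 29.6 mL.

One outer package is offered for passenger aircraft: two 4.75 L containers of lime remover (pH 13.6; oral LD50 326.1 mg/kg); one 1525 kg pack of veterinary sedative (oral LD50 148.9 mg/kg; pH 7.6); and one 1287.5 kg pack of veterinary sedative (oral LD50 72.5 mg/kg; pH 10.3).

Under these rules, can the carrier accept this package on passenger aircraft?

No

With pH 13.6 (≥ 12), the lime remover falls in Group DG9.
The veterinary sedative has oral LD50 148.9 mg/kg, which is < 200 mg/kg, so it is Group DG8 (Toxic).
With oral LD50 72.5 mg/kg (< 200 mg/kg), the veterinary sedative falls in Group DG8.
Group DG8 net quantity: 1525 kg + 1287.5 kg = 2812.5 kg.
That exceeds the Group DG8 passenger aircraft limit of 2500 kg.
Group DG9 quantity: two 4.75 L containers = 9.5 L.
9.5 L is within the passenger aircraft limit of 10 L for Group DG9.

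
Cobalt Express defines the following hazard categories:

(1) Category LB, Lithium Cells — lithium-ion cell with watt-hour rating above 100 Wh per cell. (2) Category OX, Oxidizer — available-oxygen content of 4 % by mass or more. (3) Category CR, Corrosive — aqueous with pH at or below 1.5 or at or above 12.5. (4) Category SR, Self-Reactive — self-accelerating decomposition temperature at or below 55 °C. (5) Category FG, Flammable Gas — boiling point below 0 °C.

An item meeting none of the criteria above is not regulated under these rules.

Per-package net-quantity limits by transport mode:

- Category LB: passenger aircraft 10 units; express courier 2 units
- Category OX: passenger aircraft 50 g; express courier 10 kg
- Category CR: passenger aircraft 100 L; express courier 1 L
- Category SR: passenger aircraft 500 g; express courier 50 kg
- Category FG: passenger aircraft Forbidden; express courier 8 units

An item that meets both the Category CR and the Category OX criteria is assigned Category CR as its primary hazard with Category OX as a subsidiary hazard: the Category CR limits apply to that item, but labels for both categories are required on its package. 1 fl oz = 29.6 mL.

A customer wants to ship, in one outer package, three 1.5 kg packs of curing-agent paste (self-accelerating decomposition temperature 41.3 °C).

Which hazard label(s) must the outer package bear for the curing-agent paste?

With self-accelerating decomposition temperature 41.3 °C (≤ 55 °C), the curing-agent paste falls in Category SR.
Only the Category SR label is required.

Category SR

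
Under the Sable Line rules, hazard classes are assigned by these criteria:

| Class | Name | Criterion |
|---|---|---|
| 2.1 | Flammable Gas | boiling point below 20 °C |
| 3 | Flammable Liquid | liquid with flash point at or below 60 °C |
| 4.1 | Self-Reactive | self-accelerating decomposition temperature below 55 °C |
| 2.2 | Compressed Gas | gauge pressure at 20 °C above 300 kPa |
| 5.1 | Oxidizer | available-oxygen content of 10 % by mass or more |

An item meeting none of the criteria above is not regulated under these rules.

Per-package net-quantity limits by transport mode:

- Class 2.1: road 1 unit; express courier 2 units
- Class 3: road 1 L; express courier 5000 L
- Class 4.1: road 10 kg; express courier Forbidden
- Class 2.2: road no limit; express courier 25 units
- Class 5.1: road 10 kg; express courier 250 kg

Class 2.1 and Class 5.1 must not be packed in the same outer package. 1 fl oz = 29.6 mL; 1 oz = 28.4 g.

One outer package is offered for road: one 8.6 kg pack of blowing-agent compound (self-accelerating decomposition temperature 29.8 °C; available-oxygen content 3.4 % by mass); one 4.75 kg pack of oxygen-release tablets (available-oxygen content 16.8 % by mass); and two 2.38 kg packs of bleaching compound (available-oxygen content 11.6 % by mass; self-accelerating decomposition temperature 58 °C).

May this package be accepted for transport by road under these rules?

Blowing-agent compound: self-accelerating decomposition temperature 29.8 °C < 55 °C → Class 4.1 (Self-Reactive).
Available-oxygen content 16.8 % by mass meets the Class 5.1 criterion (Oxidizer), so the oxygen-release tablets are Class 5.1.
Available-oxygen content 11.6 % by mass meets the Class 5.1 criterion (Oxidizer), so the bleaching compound is Class 5.1.
Class 5.1 net quantity: 4.75 kg + (two 2.38 kg packs = 4.76 kg) = 9.51 kg.
9.51 kg is within the road limit of 10 kg for Class 5.1.
Class 4.1 quantity: 8.6 kg.
8.6 kg is within the road limit of 10 kg for Class 4.1.
The segregation rule (Class 2.1 with Class 5.1) does not apply to Class 5.1 with Class 4.1.
Every hazard class is within its road limit and no segregation rule is violated.

Yes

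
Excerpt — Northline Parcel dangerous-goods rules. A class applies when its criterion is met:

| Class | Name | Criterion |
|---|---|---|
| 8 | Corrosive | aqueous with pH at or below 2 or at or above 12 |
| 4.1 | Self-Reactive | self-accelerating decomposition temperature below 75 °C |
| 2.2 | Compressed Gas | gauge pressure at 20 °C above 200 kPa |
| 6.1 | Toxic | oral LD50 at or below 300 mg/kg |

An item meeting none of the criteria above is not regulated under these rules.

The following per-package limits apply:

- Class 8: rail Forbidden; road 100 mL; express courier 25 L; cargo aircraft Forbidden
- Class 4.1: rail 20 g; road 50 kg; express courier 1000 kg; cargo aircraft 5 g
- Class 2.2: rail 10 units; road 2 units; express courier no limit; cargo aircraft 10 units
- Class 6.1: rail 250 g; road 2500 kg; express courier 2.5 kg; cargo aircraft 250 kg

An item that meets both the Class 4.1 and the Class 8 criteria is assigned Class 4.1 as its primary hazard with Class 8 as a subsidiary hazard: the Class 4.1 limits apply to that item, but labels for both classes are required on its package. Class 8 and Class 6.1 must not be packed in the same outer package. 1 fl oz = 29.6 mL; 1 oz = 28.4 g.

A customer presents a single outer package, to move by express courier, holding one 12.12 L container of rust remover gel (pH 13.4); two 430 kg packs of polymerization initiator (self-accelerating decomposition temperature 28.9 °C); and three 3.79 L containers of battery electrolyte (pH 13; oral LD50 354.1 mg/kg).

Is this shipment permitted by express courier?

Yes

pH 13.4 meets the Class 8 criterion (Corrosive), so the rust remover gel is Class 8.
Polymerization initiator: self-accelerating decomposition temperature 28.9 °C < 75 °C → Class 4.1 (Self-Reactive).
Battery electrolyte: pH 13 ≥ 12 → Class 8 (Corrosive).
Class 8 net quantity: 12.12 L + (three 3.79 L containers = 11.37 L) = 23.49 L.
23.49 L ≤ 25 L (express courier limit, Class 8) — within limit.
Class 4.1 quantity: two 430 kg packs = 860 kg.
860 kg ≤ 1000 kg (express courier limit, Class 4.1) — within limit.
The segregation rule (Class 8 with Class 6.1) does not apply to Class 8 with Class 4.1.
Every hazard class is within its express courier limit and no segregation rule is violated.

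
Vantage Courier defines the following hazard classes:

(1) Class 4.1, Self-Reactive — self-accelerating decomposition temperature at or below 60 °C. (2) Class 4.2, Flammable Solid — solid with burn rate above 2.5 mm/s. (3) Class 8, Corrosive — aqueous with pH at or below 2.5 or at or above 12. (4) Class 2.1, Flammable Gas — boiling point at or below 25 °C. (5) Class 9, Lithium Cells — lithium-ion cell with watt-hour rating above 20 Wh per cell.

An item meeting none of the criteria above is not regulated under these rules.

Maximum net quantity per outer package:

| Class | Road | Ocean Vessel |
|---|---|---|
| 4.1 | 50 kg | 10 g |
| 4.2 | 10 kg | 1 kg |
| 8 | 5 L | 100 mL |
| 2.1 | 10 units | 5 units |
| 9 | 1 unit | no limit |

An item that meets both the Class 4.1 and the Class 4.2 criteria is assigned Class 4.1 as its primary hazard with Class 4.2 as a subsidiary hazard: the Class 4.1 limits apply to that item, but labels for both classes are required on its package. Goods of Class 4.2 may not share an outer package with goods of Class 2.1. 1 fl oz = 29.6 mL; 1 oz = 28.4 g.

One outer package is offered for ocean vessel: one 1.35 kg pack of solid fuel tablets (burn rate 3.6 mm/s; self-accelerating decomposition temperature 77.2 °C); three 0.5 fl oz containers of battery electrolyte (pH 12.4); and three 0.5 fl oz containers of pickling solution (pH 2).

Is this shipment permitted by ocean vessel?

No

Burn rate 3.6 mm/s meets the Class 4.2 criterion (Flammable Solid), so the solid fuel tablets are Class 4.2.
Battery electrolyte: pH 12.4 ≥ 12 → Class 8 (Corrosive).
The pickling solution has pH 2, which is ≤ 2.5, so it is Class 8 (Corrosive).
Total Class 8: (three 0.5 fl oz containers = 44.4 mL) + (three 0.5 fl oz containers = 44.4 mL) = 88.8 mL.
88.8 mL is within the ocean vessel limit of 100 mL for Class 8.
Class 4.2 quantity: 1.35 kg.
1.35 kg exceeds the ocean vessel limit of 1 kg for Class 4.2.
The segregation rule (Class 4.2 with Class 2.1) does not apply to Class 8 with Class 4.2.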